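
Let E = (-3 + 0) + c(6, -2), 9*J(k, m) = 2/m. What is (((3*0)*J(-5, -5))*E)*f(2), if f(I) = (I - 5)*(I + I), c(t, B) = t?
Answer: 0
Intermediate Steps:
J(k, m) = 2/(9*m) (J(k, m) = (2/m)/9 = 2/(9*m))
f(I) = 2*I*(-5 + I) (f(I) = (-5 + I)*(2*I) = 2*I*(-5 + I))
E = 3 (E = (-3 + 0) + 6 = -3 + 6 = 3)
(((3*0)*J(-5, -5))*E)*f(2) = (((3*0)*((2/9)/(-5)))*3)*(2*2*(-5 + 2)) = ((0*((2/9)*(-1/5)))*3)*(2*2*(-3)) = ((0*(-2/45))*3)*(-12) = (0*3)*(-12) = 0*(-12) = 0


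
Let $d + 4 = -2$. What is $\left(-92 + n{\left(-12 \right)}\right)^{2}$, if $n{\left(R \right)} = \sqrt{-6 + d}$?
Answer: $8452 - 368 i \sqrt{3} \approx 8452.0 - 637.39 i$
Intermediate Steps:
$d = -6$ ($d = -4 - 2 = -6$)
$n{\left(R \right)} = 2 i \sqrt{3}$ ($n{\left(R \right)} = \sqrt{-6 - 6} = \sqrt{-12} = 2 i \sqrt{3}$)
$\left(-92 + n{\left(-12 \right)}\right)^{2} = \left(-92 + 2 i \sqrt{3}\right)^{2}$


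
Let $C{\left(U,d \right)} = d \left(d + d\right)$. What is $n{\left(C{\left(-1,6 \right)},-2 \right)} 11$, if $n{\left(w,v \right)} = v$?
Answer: $-22$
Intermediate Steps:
$C{\left(U,d \right)} = 2 d^{2}$ ($C{\left(U,d \right)} = d 2 d = 2 d^{2}$)
$n{\left(C{\left(-1,6 \right)},-2 \right)} 11 = \left(-2\right) 11 = -22$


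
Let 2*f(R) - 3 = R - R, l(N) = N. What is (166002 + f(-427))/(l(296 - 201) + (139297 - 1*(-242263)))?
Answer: 332007/763310 ≈ 0.43496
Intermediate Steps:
f(R) = 3/2 (f(R) = 3/2 + (R - R)/2 = 3/2 + (1/2)*0 = 3/2 + 0 = 3/2)
(166002 + f(-427))/(l(296 - 201) + (139297 - 1*(-242263))) = (166002 + 3/2)/((296 - 201) + (139297 - 1*(-242263))) = 332007/(2*(95 + (139297 + 242263))) = 332007/(2*(95 + 381560)) = (332007/2)/381655 = (332007/2)*(1/381655) = 332007/763310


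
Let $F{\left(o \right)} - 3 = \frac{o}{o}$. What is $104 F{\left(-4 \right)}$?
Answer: $416$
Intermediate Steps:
$F{\left(o \right)} = 4$ ($F{\left(o \right)} = 3 + \frac{o}{o} = 3 + 1 = 4$)
$104 F{\left(-4 \right)} = 104 \cdot 4 = 416$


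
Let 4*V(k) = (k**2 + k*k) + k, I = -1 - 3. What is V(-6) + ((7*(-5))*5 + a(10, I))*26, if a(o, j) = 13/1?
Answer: -8391/2 ≈ -4195.5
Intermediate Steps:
I = -4
a(o, j) = 13 (a(o, j) = 13*1 = 13)
V(k) = k**2/2 + k/4 (V(k) = ((k**2 + k*k) + k)/4 = ((k**2 + k**2) + k)/4 = (2*k**2 + k)/4 = (k + 2*k**2)/4 = k**2/2 + k/4)
V(-6) + ((7*(-5))*5 + a(10, I))*26 = (1/4)*(-6)*(1 + 2*(-6)) + ((7*(-5))*5 + 13)*26 = (1/4)*(-6)*(1 - 12) + (-35*5 + 13)*26 = (1/4)*(-6)*(-11) + (-175 + 13)*26 = 33/2 - 162*26 = 33/2 - 4212 = -8391/2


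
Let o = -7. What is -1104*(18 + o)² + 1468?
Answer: -132116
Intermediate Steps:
-1104*(18 + o)² + 1468 = -1104*(18 - 7)² + 1468 = -1104*11² + 1468 = -1104*121 + 1468 = -133584 + 1468 = -132116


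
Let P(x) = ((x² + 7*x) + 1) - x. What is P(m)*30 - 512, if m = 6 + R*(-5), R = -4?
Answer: 24478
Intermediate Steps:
m = 26 (m = 6 - 4*(-5) = 6 + 20 = 26)
P(x) = 1 + x² + 6*x (P(x) = (1 + x² + 7*x) - x = 1 + x² + 6*x)
P(m)*30 - 512 = (1 + 26² + 6*26)*30 - 512 = (1 + 676 + 156)*30 - 512 = 833*30 - 512 = 24990 - 512 = 24478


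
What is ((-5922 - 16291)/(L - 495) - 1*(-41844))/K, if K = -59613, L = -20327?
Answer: -871297981/1241261886 ≈ -0.70195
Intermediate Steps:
((-5922 - 16291)/(L - 495) - 1*(-41844))/K = ((-5922 - 16291)/(-20327 - 495) - 1*(-41844))/(-59613) = (-22213/(-20822) + 41844)*(-1/59613) = (-22213*(-1/20822) + 41844)*(-1/59613) = (22213/20822 + 41844)*(-1/59613) = (871297981/20822)*(-1/59613) = -871297981/1241261886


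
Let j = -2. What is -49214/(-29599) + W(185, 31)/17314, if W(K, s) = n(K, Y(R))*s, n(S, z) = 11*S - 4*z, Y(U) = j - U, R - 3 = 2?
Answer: 2745036043/512477086 ≈ 5.3564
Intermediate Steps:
R = 5 (R = 3 + 2 = 5)
Y(U) = -2 - U
n(S, z) = -4*z + 11*S
W(K, s) = s*(28 + 11*K) (W(K, s) = (-4*(-2 - 1*5) + 11*K)*s = (-4*(-2 - 5) + 11*K)*s = (-4*(-7) + 11*K)*s = (28 + 11*K)*s = s*(28 + 11*K))
-49214/(-29599) + W(185, 31)/17314 = -49214/(-29599) + (31*(28 + 11*185))/17314 = -49214*(-1/29599) + (31*(28 + 2035))*(1/17314) = 49214/29599 + (31*2063)*(1/17314) = 49214/29599 + 63953*(1/17314) = 49214/29599 + 63953/17314 = 2745036043/512477086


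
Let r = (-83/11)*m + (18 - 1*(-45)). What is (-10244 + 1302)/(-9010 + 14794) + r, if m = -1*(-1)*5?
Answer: 754795/31812 ≈ 23.727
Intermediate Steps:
m = 5 (m = 1*5 = 5)
r = 278/11 (r = -83/11*5 + (18 - 1*(-45)) = -83*1/11*5 + (18 + 45) = -83/11*5 + 63 = -415/11 + 63 = 278/11 ≈ 25.273)
(-10244 + 1302)/(-9010 + 14794) + r = (-10244 + 1302)/(-9010 + 14794) + 278/11 = -8942/5784 + 278/11 = -8942*1/5784 + 278/11 = -4471/2892 + 278/11 = 754795/31812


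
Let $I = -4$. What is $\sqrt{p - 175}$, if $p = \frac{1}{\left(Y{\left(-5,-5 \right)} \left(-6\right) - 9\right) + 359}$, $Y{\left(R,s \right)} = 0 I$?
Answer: $\frac{i \sqrt{857486}}{70} \approx 13.229 i$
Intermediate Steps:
$Y{\left(R,s \right)} = 0$ ($Y{\left(R,s \right)} = 0 \left(-4\right) = 0$)
$p = \frac{1}{350}$ ($p = \frac{1}{\left(0 \left(-6\right) - 9\right) + 359} = \frac{1}{\left(0 - 9\right) + 359} = \frac{1}{-9 + 359} = \frac{1}{350} \approx 0.0028571$)
$\sqrt{p - 175} = \sqrt{\frac{1}{350} - 175} = \sqrt{- \frac{61249}{350}} = \frac{i \sqrt{857486}}{70}$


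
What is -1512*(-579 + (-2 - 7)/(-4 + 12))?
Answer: 877149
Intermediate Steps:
-1512*(-579 + (-2 - 7)/(-4 + 12)) = -1512*(-579 - 9/8) = -1512*(-4641/8) = 877149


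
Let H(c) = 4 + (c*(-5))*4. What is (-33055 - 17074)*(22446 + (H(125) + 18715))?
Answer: -1938237785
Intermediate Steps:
H(c) = 4 - 20*c (H(c) = 4 - 5*c*4 = 4 - 20*c)
(-33055 - 17074)*(22446 + (H(125) + 18715)) = (-33055 - 17074)*(22446 + ((4 - 20*125) + 18715)) = -50129*(22446 + ((4 - 2500) + 18715)) = -50129*(22446 + (-2496 + 18715)) = -50129*(22446 + 16219) = -50129*38665 = -1938237785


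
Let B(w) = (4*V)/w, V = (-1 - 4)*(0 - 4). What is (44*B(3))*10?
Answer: 35200/3 ≈ 11733.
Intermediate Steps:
V = 20 (V = -5*(-4) = 20)
B(w) = 80/w (B(w) = (4*20)/w = 80/w)
(44*B(3))*10 = (44*(80/3))*10 = (3520/3)*10 = 35200/3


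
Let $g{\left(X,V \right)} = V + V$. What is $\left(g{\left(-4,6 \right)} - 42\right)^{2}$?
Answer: $900$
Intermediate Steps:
$g{\left(X,V \right)} = 2 V$
$\left(g{\left(-4,6 \right)} - 42\right)^{2} = \left(2 \cdot 6 - 42\right)^{2} = \left(12 - 42\right)^{2} = \left(-30\right)^{2} = 900$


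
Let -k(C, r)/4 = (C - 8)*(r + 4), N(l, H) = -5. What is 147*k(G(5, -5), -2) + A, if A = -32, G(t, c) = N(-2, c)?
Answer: 15256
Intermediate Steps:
G(t, c) = -5
k(C, r) = -4*(-8 + C)*(4 + r) (k(C, r) = -4*(C - 8)*(r + 4) = -4*(-8 + C)*(4 + r))
147*k(G(5, -5), -2) + A = 147*(128 - 16*(-5) + 32*(-2) - 4*(-5)*(-2)) - 32 = 147*(128 + 80 - 64 - 40) - 32 = 147*104 - 32 = 15288 - 32 = 15256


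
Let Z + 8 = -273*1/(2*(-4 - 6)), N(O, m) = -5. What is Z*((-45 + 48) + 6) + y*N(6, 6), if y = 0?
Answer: 1017/20 ≈ 50.850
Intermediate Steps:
Z = 113/20 (Z = -8 - 273*1/(2*(-4 - 6)) = -8 - 273/((-10*2)) = -8 - 273/(-20) = -8 - 273*(-1/20) = -8 + 273/20 = 113/20 ≈ 5.6500)
Z*((-45 + 48) + 6) + y*N(6, 6) = 113*((-45 + 48) + 6)/20 + 0*(-5) = 113*(3 + 6)/20 + 0 = (113/20)*9 + 0 = 1017/20 + 0 = 1017/20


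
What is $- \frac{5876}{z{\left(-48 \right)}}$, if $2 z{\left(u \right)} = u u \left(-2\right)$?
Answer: $\frac{1469}{576} \approx 2.5503$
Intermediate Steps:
$z{\left(u \right)} = - u^{2}$ ($z{\left(u \right)} = \frac{u u \left(-2\right)}{2} = \frac{u^{2} \left(-2\right)}{2} = \frac{\left(-2\right) u^{2}}{2} = - u^{2}$)
$- \frac{5876}{z{\left(-48 \right)}} = - \frac{5876}{\left(-1\right) \left(-48\right)^{2}} = - \frac{5876}{\left(-1\right) 2304} = - \frac{5876}{-2304} = \left(-5876\right) \left(- \frac{1}{2304}\right) = \frac{1469}{576}$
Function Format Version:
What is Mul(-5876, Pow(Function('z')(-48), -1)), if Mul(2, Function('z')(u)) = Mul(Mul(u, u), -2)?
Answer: Rational(1469, 576) ≈ 2.5503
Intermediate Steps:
Function('z')(u) = Mul(-1, Pow(u, 2)) (Function('z')(u) = Mul(Rational(1, 2), Mul(Mul(u, u), -2)) = Mul(Rational(1, 2), Mul(Pow(u, 2), -2)) = Mul(Rational(1, 2), Mul(-2, Pow(u, 2))) = Mul(-1, Pow(u, 2)))
Mul(-5876, Pow(Function('z')(-48), -1)) = Mul(-5876, Pow(Mul(-1, Pow(-48, 2)), -1)) = Mul(-5876, Pow(Mul(-1, 2304), -1)) = Mul(-5876, Pow(-2304, -1)) = Mul(-5876, Rational(-1, 2304)) = Rational(1469, 576)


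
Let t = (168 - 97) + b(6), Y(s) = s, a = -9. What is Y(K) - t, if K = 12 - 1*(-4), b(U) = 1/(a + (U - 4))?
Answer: -384/7 ≈ -54.857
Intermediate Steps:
b(U) = 1/(-13 + U) (b(U) = 1/(-9 + (U - 4)) = 1/(-9 + (-4 + U)) = 1/(-13 + U))
K = 16 (K = 12 + 4 = 16)
t = 496/7 (t = (168 - 97) + 1/(-13 + 6) = 71 + 1/(-7) = 71 - ⅐ = 496/7 ≈ 70.857)
Y(K) - t = 16 - 1*496/7 = 16 - 496/7 = -384/7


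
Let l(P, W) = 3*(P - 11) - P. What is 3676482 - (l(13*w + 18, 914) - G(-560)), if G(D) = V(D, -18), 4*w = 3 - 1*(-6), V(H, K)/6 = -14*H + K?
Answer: 7446705/2 ≈ 3.7234e+6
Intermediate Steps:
V(H, K) = -84*H + 6*K (V(H, K) = 6*(-14*H + K) = 6*(K - 14*H) = -84*H + 6*K)
w = 9/4 (w = (3 - 1*(-6))/4 = (3 + 6)/4 = (¼)*9 = 9/4 ≈ 2.2500)
G(D) = -108 - 84*D (G(D) = -84*D + 6*(-18) = -84*D - 108 = -108 - 84*D)
l(P, W) = -33 + 2*P (l(P, W) = 3*(-11 + P) - P = (-33 + 3*P) - P = -33 + 2*P)
3676482 - (l(13*w + 18, 914) - G(-560)) = 3676482 - ((-33 + 2*(13*(9/4) + 18)) - (-108 - 84*(-560))) = 3676482 - ((-33 + 2*(117/4 + 18)) - (-108 + 47040)) = 3676482 - ((-33 + 2*(189/4)) - 1*46932) = 3676482 - ((-33 + 189/2) - 46932) = 3676482 - (123/2 - 46932) = 3676482 - 1*(-93741/2) = 3676482 + 93741/2 = 7446705/2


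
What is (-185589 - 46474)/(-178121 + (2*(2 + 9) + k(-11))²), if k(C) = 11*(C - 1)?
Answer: 232063/166021 ≈ 1.3978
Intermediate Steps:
k(C) = -11 + 11*C (k(C) = 11*(-1 + C) = -11 + 11*C)
(-185589 - 46474)/(-178121 + (2*(2 + 9) + k(-11))²) = (-185589 - 46474)/(-178121 + (2*(2 + 9) + (-11 + 11*(-11)))²) = -232063/(-178121 + (2*11 + (-11 - 121))²) = -232063/(-178121 + (22 - 132)²) = -232063/(-178121 + (-110)²) = -232063/(-178121 + 12100) = -232063/(-166021) = -232063*(-1/166021) = 232063/166021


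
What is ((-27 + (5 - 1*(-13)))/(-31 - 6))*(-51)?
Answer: -459/37 ≈ -12.405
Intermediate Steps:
((-27 + (5 - 1*(-13)))/(-31 - 6))*(-51) = ((-27 + (5 + 13))/(-37))*(-51) = ((-27 + 18)*(-1/37))*(-51) = -9*(-1/37)*(-51) = (9/37)*(-51) = -459/37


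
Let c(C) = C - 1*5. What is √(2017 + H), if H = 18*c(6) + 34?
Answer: √2069 ≈ 45.486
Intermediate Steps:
c(C) = -5 + C (c(C) = C - 5 = -5 + C)
H = 52 (H = 18*(-5 + 6) + 34 = 18*1 + 34 = 18 + 34 = 52)
√(2017 + H) = √(2017 + 52) = √2069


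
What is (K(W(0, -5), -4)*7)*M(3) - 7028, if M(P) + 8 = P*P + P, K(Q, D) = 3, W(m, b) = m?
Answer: -6944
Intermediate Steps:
M(P) = -8 + P + P**2 (M(P) = -8 + (P*P + P) = -8 + (P**2 + P) = -8 + (P + P**2) = -8 + P + P**2)
(K(W(0, -5), -4)*7)*M(3) - 7028 = (3*7)*(-8 + 3 + 3**2) - 7028 = 21*(-8 + 3 + 9) - 7028 = 21*4 - 7028 = 84 - 7028 = -6944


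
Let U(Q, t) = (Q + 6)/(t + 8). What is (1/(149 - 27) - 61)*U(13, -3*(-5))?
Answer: -141379/2806 ≈ -50.385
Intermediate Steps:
U(Q, t) = (6 + Q)/(8 + t)
(1/(149 - 27) - 61)*U(13, -3*(-5)) = (1/(149 - 27) - 61)*((6 + 13)/(8 - 3*(-5))) = (1/122 - 61)*(19/(8 + 15)) = (1/122 - 61)*(19/23) = -7441*19/2806 = -7441/122*19/23 = -141379/2806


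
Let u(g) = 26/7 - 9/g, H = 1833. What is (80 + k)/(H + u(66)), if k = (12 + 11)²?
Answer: 93786/282833 ≈ 0.33159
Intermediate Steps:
k = 529 (k = 23² = 529)
u(g) = 26/7 - 9/g (u(g) = 26*(⅐) - 9/g = 26/7 - 9/g)
(80 + k)/(H + u(66)) = (80 + 529)/(1833 + (26/7 - 9/66)) = 609/(1833 + (26/7 - 9*1/66)) = 609/(1833 + (26/7 - 3/22)) = 609/(1833 + 551/154) = 609/(282833/154) = 609*(154/282833) = 93786/282833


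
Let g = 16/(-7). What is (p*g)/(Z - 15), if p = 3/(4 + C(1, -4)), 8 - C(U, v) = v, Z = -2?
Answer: 3/119 ≈ 0.025210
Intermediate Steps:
C(U, v) = 8 - v
g = -16/7 (g = 16*(-1/7) = -16/7 ≈ -2.2857)
p = 3/16 (p = 3/(4 + (8 - 1*(-4))) = 3/(4 + (8 + 4)) = 3/(4 + 12) = 3/16 ≈ 0.18750)
(p*g)/(Z - 15) = ((3/16)*(-16/7))/(-2 - 15) = -3/7/(-17) = -3/7*(-1/17) = 3/119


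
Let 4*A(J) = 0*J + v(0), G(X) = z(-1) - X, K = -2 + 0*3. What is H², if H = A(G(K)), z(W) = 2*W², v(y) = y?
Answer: 0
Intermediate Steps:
K = -2 (K = -2 + 0 = -2)
G(X) = 2 - X (G(X) = 2*(-1)² - X = 2*1 - X = 2 - X)
A(J) = 0 (A(J) = (0*J + 0)/4 = (0 + 0)/4 = (¼)*0 = 0)
H = 0
H² = 0² = 0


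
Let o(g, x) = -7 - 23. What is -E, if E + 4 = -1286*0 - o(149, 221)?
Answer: -26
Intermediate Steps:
o(g, x) = -30
E = 26 (E = -4 + (-1286*0 - 1*(-30)) = -4 + (0 + 30) = -4 + 30 = 26)
-E = -1*26 = -26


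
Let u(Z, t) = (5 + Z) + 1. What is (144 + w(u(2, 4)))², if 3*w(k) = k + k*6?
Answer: 238144/9 ≈ 26460.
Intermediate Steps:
u(Z, t) = 6 + Z
w(k) = 7*k/3 (w(k) = (k + k*6)/3 = (k + 6*k)/3 = (7*k)/3 = 7*k/3)
(144 + w(u(2, 4)))² = (144 + 7*(6 + 2)/3)² = (144 + (7/3)*8)² = (144 + 56/3)² = (488/3)² = 238144/9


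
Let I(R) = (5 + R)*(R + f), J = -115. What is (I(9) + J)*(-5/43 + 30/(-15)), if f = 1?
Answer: -2275/43 ≈ -52.907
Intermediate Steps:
I(R) = (1 + R)*(5 + R) (I(R) = (5 + R)*(R + 1) = (5 + R)*(1 + R) = (1 + R)*(5 + R))
(I(9) + J)*(-5/43 + 30/(-15)) = ((5 + 9² + 6*9) - 115)*(-5/43 + 30/(-15)) = ((5 + 81 + 54) - 115)*(-5*1/43 + 30*(-1/15)) = (140 - 115)*(-5/43 - 2) = 25*(-91/43) = -2275/43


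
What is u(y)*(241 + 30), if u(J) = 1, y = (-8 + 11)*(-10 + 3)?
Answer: 271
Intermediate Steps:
y = -21 (y = 3*(-7) = -21)
u(y)*(241 + 30) = 1*(241 + 30) = 1*271 = 271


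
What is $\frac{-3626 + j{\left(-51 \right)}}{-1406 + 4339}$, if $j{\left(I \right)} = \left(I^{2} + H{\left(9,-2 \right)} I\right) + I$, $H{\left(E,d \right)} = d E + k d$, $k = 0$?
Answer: $- \frac{158}{2933} \approx -0.05387$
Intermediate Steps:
$H{\left(E,d \right)} = E d$ ($H{\left(E,d \right)} = d E + 0 d = E d + 0 = E d$)
$j{\left(I \right)} = I^{2} - 17 I$ ($j{\left(I \right)} = \left(I^{2} + 9 \left(-2\right) I\right) + I = \left(I^{2} - 18 I\right) + I = I^{2} - 17 I$)
$\frac{-3626 + j{\left(-51 \right)}}{-1406 + 4339} = \frac{-3626 - 51 \left(-17 - 51\right)}{-1406 + 4339} = \frac{-3626 - -3468}{2933} = \left(-3626 + 3468\right) \frac{1}{2933} = \left(-158\right) \frac{1}{2933} = - \frac{158}{2933}$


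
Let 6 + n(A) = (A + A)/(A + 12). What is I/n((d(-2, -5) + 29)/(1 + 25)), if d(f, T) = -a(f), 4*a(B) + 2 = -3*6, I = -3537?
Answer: 611901/1004 ≈ 609.46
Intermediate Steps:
a(B) = -5 (a(B) = -½ + (-3*6)/4 = -½ + (¼)*(-18) = -½ - 9/2 = -5)
d(f, T) = 5 (d(f, T) = -1*(-5) = 5)
n(A) = -6 + 2*A/(12 + A) (n(A) = -6 + (A + A)/(A + 12) = -6 + (2*A)/(12 + A) = -6 + 2*A/(12 + A))
I/n((d(-2, -5) + 29)/(1 + 25)) = -3537*(12 + (5 + 29)/(1 + 25))/(4*(-18 - (5 + 29)/(1 + 25))) = -3537*(12 + 34/26)/(4*(-18 - 34/26)) = -3537*(12 + 34*(1/26))/(4*(-18 - 34/26)) = -3537*(12 + 17/13)/(4*(-18 - 1*17/13)) = -3537*173/(52*(-18 - 17/13)) = -3537/(4*(13/173)*(-251/13)) = -3537/(-1004/173) = -3537*(-173/1004) = 611901/1004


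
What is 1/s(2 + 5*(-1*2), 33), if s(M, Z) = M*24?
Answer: -1/192 ≈ -0.0052083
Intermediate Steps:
s(M, Z) = 24*M
1/s(2 + 5*(-1*2), 33) = 1/(24*(2 + 5*(-1*2))) = 1/(24*(2 + 5*(-2))) = 1/(24*(2 - 10)) = 1/(24*(-8)) = 1/(-192) = -1/192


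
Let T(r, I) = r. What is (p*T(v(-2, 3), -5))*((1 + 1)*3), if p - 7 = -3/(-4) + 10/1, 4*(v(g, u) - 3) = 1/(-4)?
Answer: 10011/32 ≈ 312.84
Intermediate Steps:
v(g, u) = 47/16 (v(g, u) = 3 + (1/(-4))/4 = 3 + (1*(-1/4))/4 = 3 + (1/4)*(-1/4) = 3 - 1/16 = 47/16)
p = 71/4 (p = 7 + (-3/(-4) + 10/1) = 7 + (-3*(-1/4) + 10*1) = 7 + (3/4 + 10) = 7 + 43/4 = 71/4 ≈ 17.750)
(p*T(v(-2, 3), -5))*((1 + 1)*3) = ((71/4)*(47/16))*((1 + 1)*3) = 3337*(2*3)/64 = (3337/64)*6 = 10011/32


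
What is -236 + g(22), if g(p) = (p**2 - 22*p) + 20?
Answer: -216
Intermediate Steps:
g(p) = 20 + p**2 - 22*p
-236 + g(22) = -236 + (20 + 22**2 - 22*22) = -236 + (20 + 484 - 484) = -236 + 20 = -216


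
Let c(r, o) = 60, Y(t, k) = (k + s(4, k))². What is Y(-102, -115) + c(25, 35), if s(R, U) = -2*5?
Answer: 15685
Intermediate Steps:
s(R, U) = -10
Y(t, k) = (-10 + k)² (Y(t, k) = (k - 10)² = (-10 + k)²)
Y(-102, -115) + c(25, 35) = (-10 - 115)² + 60 = (-125)² + 60 = 15625 + 60 = 15685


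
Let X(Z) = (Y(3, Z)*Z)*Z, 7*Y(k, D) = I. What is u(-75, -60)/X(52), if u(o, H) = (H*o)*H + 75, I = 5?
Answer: -377895/2704 ≈ -139.75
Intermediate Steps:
u(o, H) = 75 + o*H**2 (u(o, H) = o*H**2 + 75 = 75 + o*H**2)
Y(k, D) = 5/7 (Y(k, D) = (1/7)*5 = 5/7)
X(Z) = 5*Z**2/7 (X(Z) = (5*Z/7)*Z = 5*Z**2/7)
u(-75, -60)/X(52) = (75 - 75*(-60)**2)/(((5/7)*52**2)) = (75 - 75*3600)/(((5/7)*2704)) = (75 - 270000)/(13520/7) = -269925*7/13520 = -377895/2704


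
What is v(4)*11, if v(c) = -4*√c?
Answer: -88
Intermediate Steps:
v(4)*11 = -4*√4*11 = -4*2*11 = -8*11 = -88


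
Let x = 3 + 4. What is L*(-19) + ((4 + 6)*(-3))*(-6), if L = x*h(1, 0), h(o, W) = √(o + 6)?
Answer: 180 - 133*√7 ≈ -171.89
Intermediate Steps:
x = 7
h(o, W) = √(6 + o)
L = 7*√7 (L = 7*√(6 + 1) = 7*√7 ≈ 18.520)
L*(-19) + ((4 + 6)*(-3))*(-6) = (7*√7)*(-19) + ((4 + 6)*(-3))*(-6) = -133*√7 + (10*(-3))*(-6) = -133*√7 - 30*(-6) = -133*√7 + 180 = 180 - 133*√7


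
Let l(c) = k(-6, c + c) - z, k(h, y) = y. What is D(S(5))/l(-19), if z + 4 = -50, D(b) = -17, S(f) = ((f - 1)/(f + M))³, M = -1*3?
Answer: -17/16 ≈ -1.0625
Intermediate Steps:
M = -3
S(f) = (-1 + f)³/(-3 + f)³ (S(f) = ((f - 1)/(f - 3))³ = ((-1 + f)/(-3 + f))³ = (-1 + f)³/(-3 + f)³)
z = -54 (z = -4 - 50 = -54)
l(c) = 54 + 2*c (l(c) = (c + c) - 1*(-54) = 2*c + 54 = 54 + 2*c)
D(S(5))/l(-19) = -17/(54 + 2*(-19)) = -17/(54 - 38) = -17/16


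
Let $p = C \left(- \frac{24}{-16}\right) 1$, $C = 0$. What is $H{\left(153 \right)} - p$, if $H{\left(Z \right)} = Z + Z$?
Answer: $306$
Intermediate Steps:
$H{\left(Z \right)} = 2 Z$
$p = 0$ ($p = 0 \left(- \frac{24}{-16}\right) 1 = 0 \left(\left(-24\right) \left(- \frac{1}{16}\right)\right) 1 = 0 \cdot \frac{3}{2} \cdot 1 = 0 \cdot 1 = 0$)
$H{\left(153 \right)} - p = 2 \cdot 153 - 0 = 306 + 0 = 306$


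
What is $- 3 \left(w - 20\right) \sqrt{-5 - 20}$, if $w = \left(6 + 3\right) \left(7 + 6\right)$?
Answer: $- 1455 i \approx - 1455.0 i$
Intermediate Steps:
$w = 117$ ($w = 9 \cdot 13 = 117$)
$- 3 \left(w - 20\right) \sqrt{-5 - 20} = - 3 \left(117 - 20\right) \sqrt{-5 - 20} = \left(-3\right) 97 \sqrt{-25} = - 291 \cdot 5 i = - 1455 i$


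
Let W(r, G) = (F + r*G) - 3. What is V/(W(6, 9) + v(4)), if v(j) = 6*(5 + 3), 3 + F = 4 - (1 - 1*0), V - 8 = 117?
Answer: 125/99 ≈ 1.2626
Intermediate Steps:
V = 125 (V = 8 + 117 = 125)
F = 0 (F = -3 + (4 - (1 - 1*0)) = -3 + (4 - (1 + 0)) = -3 + (4 - 1*1) = -3 + (4 - 1) = -3 + 3 = 0)
v(j) = 48 (v(j) = 6*8 = 48)
W(r, G) = -3 + G*r (W(r, G) = (0 + r*G) - 3 = (0 + G*r) - 3 = G*r - 3 = -3 + G*r)
V/(W(6, 9) + v(4)) = 125/((-3 + 9*6) + 48) = 125/((-3 + 54) + 48) = 125/(51 + 48) = 125/99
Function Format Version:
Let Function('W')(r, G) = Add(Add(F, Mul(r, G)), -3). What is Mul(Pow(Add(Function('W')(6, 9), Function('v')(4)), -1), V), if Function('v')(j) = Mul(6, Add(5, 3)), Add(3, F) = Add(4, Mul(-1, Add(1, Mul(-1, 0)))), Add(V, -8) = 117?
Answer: Rational(125, 99) ≈ 1.2626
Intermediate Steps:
V = 125 (V = Add(8, 117) = 125)
F = 0 (F = Add(-3, Add(4, Mul(-1, Add(1, Mul(-1, 0))))) = Add(-3, Add(4, Mul(-1, Add(1, 0)))) = Add(-3, Add(4, Mul(-1, 1))) = Add(-3, Add(4, -1)) = Add(-3, 3) = 0)
Function('v')(j) = 48 (Function('v')(j) = Mul(6, 8) = 48)
Function('W')(r, G) = Add(-3, Mul(G, r)) (Function('W')(r, G) = Add(Add(0, Mul(r, G)), -3) = Add(Add(0, Mul(G, r)), -3) = Add(Mul(G, r), -3) = Add(-3, Mul(G, r)))
Mul(Pow(Add(Function('W')(6, 9), Function('v')(4)), -1), V) = Mul(Pow(Add(Add(-3, Mul(9, 6)), 48), -1), 125) = Mul(Pow(Add(Add(-3, 54), 48), -1), 125) = Mul(Pow(Add(51, 48), -1), 125) = Mul(Pow(99, -1), 125) = Mul(Rational(1, 99), 125) = Rational(125, 99)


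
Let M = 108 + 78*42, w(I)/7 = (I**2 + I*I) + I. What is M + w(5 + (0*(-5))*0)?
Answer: 3769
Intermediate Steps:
w(I) = 7*I + 14*I**2 (w(I) = 7*((I**2 + I*I) + I) = 7*((I**2 + I**2) + I) = 7*(2*I**2 + I) = 7*(I + 2*I**2) = 7*I + 14*I**2)
M = 3384 (M = 108 + 3276 = 3384)
M + w(5 + (0*(-5))*0) = 3384 + 7*(5 + (0*(-5))*0)*(1 + 2*(5 + (0*(-5))*0)) = 3384 + 7*(5 + 0*0)*(1 + 2*(5 + 0*0)) = 3384 + 7*(5 + 0)*(1 + 2*(5 + 0)) = 3384 + 7*5*(1 + 2*5) = 3384 + 7*5*(1 + 10) = 3384 + 7*5*11 = 3384 + 385 = 3769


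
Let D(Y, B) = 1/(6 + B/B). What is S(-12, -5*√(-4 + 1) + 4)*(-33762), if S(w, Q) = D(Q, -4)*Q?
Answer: -135048/7 + 168810*I*√3/7 ≈ -19293.0 + 41770.0*I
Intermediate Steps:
D(Y, B) = ⅐ (D(Y, B) = 1/(6 + 1) = 1/7 = ⅐)
S(w, Q) = Q/7
S(-12, -5*√(-4 + 1) + 4)*(-33762) = ((-5*√(-4 + 1) + 4)/7)*(-33762) = ((-5*I*√3 + 4)/7)*(-33762) = ((4 - 5*I*√3)/7)*(-33762) = (4/7 - 5*I*√3/7)*(-33762) = -135048/7 + 168810*I*√3/7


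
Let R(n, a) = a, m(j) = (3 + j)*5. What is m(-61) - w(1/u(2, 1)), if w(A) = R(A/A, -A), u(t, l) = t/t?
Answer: -289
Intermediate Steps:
u(t, l) = 1
m(j) = 15 + 5*j
w(A) = -A
m(-61) - w(1/u(2, 1)) = (15 + 5*(-61)) - (-1)/1 = (15 - 305) - (-1) = -290 - 1*(-1) = -290 + 1 = -289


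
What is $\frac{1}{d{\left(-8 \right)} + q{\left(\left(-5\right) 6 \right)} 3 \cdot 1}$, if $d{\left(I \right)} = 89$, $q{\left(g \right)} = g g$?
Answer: $\frac{1}{2789} \approx 0.00035855$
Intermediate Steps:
$q{\left(g \right)} = g^{2}$
$\frac{1}{d{\left(-8 \right)} + q{\left(\left(-5\right) 6 \right)} 3 \cdot 1} = \frac{1}{89 + \left(\left(-5\right) 6\right)^{2} \cdot 3 \cdot 1} = \frac{1}{89 + \left(-30\right)^{2} \cdot 3 \cdot 1} = \frac{1}{89 + 900 \cdot 3 \cdot 1} = \frac{1}{89 + 2700 \cdot 1} = \frac{1}{89 + 2700} = \frac{1}{2789}$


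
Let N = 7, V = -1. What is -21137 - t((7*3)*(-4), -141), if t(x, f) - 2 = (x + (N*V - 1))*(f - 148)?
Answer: -47727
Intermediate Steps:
t(x, f) = 2 + (-148 + f)*(-8 + x) (t(x, f) = 2 + (x + (7*(-1) - 1))*(f - 148) = 2 + (x + (-7 - 1))*(-148 + f) = 2 + (x - 8)*(-148 + f) = 2 + (-8 + x)*(-148 + f) = 2 + (-148 + f)*(-8 + x))
-21137 - t((7*3)*(-4), -141) = -21137 - (1186 - 148*7*3*(-4) - 8*(-141) - 141*7*3*(-4)) = -21137 - (1186 - 3108*(-4) + 1128 - 2961*(-4)) = -21137 - (1186 - 148*(-84) + 1128 - 141*(-84)) = -21137 - (1186 + 12432 + 1128 + 11844) = -21137 - 1*26590 = -21137 - 26590 = -47727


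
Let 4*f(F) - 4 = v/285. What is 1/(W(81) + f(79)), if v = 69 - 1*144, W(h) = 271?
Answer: 76/20667 ≈ 0.0036774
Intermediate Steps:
v = -75 (v = 69 - 144 = -75)
f(F) = 71/76 (f(F) = 1 + (-75/285)/4 = 1 + (-75*1/285)/4 = 1 + (¼)*(-5/19) = 1 - 5/76 = 71/76)
1/(W(81) + f(79)) = 1/(271 + 71/76) = 1/(20667/76) = 76/20667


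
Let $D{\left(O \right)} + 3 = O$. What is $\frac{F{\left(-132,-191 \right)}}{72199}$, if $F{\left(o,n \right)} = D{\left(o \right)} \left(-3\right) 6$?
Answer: $\frac{2430}{72199} \approx 0.033657$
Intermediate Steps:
$D{\left(O \right)} = -3 + O$
$F{\left(o,n \right)} = 54 - 18 o$ ($F{\left(o,n \right)} = \left(-3 + o\right) \left(-3\right) 6 = \left(9 - 3 o\right) 6 = 54 - 18 o$)
$\frac{F{\left(-132,-191 \right)}}{72199} = \frac{54 - -2376}{72199} = \left(54 + 2376\right) \frac{1}{72199} = 2430 \cdot \frac{1}{72199} = \frac{2430}{72199}$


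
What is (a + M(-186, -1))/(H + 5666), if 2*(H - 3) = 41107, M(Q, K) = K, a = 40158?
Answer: 80314/52445 ≈ 1.5314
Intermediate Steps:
H = 41113/2 (H = 3 + (½)*41107 = 3 + 41107/2 = 41113/2 ≈ 20557.)
(a + M(-186, -1))/(H + 5666) = (40158 - 1)/(41113/2 + 5666) = 40157/(52445/2) = 40157*(2/52445) = 80314/52445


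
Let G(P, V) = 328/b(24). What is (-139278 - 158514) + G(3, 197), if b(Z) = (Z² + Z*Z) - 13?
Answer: -339184760/1139 ≈ -2.9779e+5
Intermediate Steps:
b(Z) = -13 + 2*Z² (b(Z) = (Z² + Z²) - 13 = 2*Z² - 13 = -13 + 2*Z²)
G(P, V) = 328/1139 (G(P, V) = 328/(-13 + 2*24²) = 328/(-13 + 2*576) = 328/(-13 + 1152) = 328/1139)
(-139278 - 158514) + G(3, 197) = (-139278 - 158514) + 328/1139 = -297792 + 328/1139 = -339184760/1139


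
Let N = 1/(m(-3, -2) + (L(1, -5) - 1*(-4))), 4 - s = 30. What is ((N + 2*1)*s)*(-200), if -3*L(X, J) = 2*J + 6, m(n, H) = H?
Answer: 11960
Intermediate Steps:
s = -26 (s = 4 - 1*30 = 4 - 30 = -26)
L(X, J) = -2 - 2*J/3 (L(X, J) = -(2*J + 6)/3 = -(6 + 2*J)/3 = -2 - 2*J/3)
N = 3/10 (N = 1/(-2 + ((-2 - ⅔*(-5)) - 1*(-4))) = 1/(-2 + ((-2 + 10/3) + 4)) = 1/(-2 + (4/3 + 4)) = 1/(-2 + 16/3) = 1/(10/3) = 3/10 ≈ 0.30000)
((N + 2*1)*s)*(-200) = ((3/10 + 2*1)*(-26))*(-200) = ((3/10 + 2)*(-26))*(-200) = ((23/10)*(-26))*(-200) = -299/5*(-200) = 11960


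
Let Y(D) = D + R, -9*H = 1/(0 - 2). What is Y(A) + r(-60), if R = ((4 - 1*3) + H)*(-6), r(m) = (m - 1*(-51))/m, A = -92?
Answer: -5891/60 ≈ -98.183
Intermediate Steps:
H = 1/18 (H = -1/(9*(0 - 2)) = -⅑/(-2) = -⅑*(-½) = 1/18 ≈ 0.055556)
r(m) = (51 + m)/m (r(m) = (m + 51)/m = (51 + m)/m)
R = -19/3 (R = ((4 - 1*3) + 1/18)*(-6) = ((4 - 3) + 1/18)*(-6) = (1 + 1/18)*(-6) = (19/18)*(-6) = -19/3 ≈ -6.3333)
Y(D) = -19/3 + D (Y(D) = D - 19/3 = -19/3 + D)
Y(A) + r(-60) = (-19/3 - 92) + (51 - 60)/(-60) = -295/3 - 1/60*(-9) = -295/3 + 3/20 = -5891/60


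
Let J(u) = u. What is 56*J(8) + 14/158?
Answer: 35399/79 ≈ 448.09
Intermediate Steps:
56*J(8) + 14/158 = 56*8 + 14/158 = 448 + 14*(1/158) = 448 + 7/79 = 35399/79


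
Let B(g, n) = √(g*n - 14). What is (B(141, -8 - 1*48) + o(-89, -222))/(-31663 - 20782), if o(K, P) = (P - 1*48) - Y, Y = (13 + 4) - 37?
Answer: 50/10489 - I*√7910/52445 ≈ 0.0047669 - 0.0016958*I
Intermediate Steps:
Y = -20 (Y = 17 - 37 = -20)
o(K, P) = -28 + P (o(K, P) = (P - 1*48) - 1*(-20) = (P - 48) + 20 = (-48 + P) + 20 = -28 + P)
B(g, n) = √(-14 + g*n)
(B(141, -8 - 1*48) + o(-89, -222))/(-31663 - 20782) = (√(-14 + 141*(-8 - 1*48)) + (-28 - 222))/(-31663 - 20782) = (√(-14 + 141*(-8 - 48)) - 250)/(-52445) = (√(-14 + 141*(-56)) - 250)*(-1/52445) = (√(-14 - 7896) - 250)*(-1/52445) = (√(-7910) - 250)*(-1/52445) = (I*√7910 - 250)*(-1/52445) = (-250 + I*√7910)*(-1/52445) = 50/10489 - I*√7910/52445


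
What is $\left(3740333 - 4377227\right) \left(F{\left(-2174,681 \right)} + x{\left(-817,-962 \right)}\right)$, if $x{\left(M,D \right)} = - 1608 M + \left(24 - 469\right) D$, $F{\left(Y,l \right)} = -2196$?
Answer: $-1107959909220$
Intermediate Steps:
$x{\left(M,D \right)} = - 1608 M - 445 D$
$\left(3740333 - 4377227\right) \left(F{\left(-2174,681 \right)} + x{\left(-817,-962 \right)}\right) = \left(3740333 - 4377227\right) \left(-2196 - -1741826\right) = - 636894 \left(-2196 + \left(1313736 + 428090\right)\right) = - 636894 \left(-2196 + 1741826\right) = \left(-636894\right) 1739630 = -1107959909220$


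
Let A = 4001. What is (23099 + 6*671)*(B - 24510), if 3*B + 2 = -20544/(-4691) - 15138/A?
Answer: -37434892490805250/56306073 ≈ -6.6485e+8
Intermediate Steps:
B = -26353196/56306073 (B = -2/3 + (-20544/(-4691) - 15138/4001)/3 = -2/3 + (-20544*(-1/4691) - 15138*1/4001)/3 = -2/3 + (20544/4691 - 15138/4001)/3 = -2/3 + (1/3)*(11184186/18768691) = -2/3 + 3728062/18768691 = -26353196/56306073 ≈ -0.46803)
(23099 + 6*671)*(B - 24510) = (23099 + 6*671)*(-26353196/56306073 - 24510) = (23099 + 4026)*(-1380088202426/56306073) = 27125*(-1380088202426/56306073) = -37434892490805250/56306073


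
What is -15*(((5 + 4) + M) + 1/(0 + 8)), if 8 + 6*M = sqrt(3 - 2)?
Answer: -955/8 ≈ -119.38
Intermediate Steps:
M = -7/6 (M = -4/3 + sqrt(3 - 2)/6 = -4/3 + sqrt(1)/6 = -4/3 + (1/6)*1 = -4/3 + 1/6 = -7/6 ≈ -1.1667)
-15*(((5 + 4) + M) + 1/(0 + 8)) = -15*(((5 + 4) - 7/6) + 1/(0 + 8)) = -15*((9 - 7/6) + 1/8) = -15*(47/6 + 1/8) = -15*191/24 = -955/8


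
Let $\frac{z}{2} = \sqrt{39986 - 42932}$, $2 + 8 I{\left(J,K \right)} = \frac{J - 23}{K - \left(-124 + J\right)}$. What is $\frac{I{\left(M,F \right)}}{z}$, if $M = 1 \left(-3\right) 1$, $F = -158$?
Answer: $\frac{3 i \sqrt{2946}}{121768} \approx 0.0013372 i$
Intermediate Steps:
$M = -3$ ($M = \left(-3\right) 1 = -3$)
$I{\left(J,K \right)} = - \frac{1}{4} + \frac{-23 + J}{8 \left(124 + K - J\right)}$ ($I{\left(J,K \right)} = - \frac{1}{4} + \frac{\left(J - 23\right) \frac{1}{K - \left(-124 + J\right)}}{8} = - \frac{1}{4} + \frac{\left(-23 + J\right) \frac{1}{124 + K - J}}{8} = - \frac{1}{4} + \frac{\frac{1}{124 + K - J} \left(-23 + J\right)}{8} = - \frac{1}{4} + \frac{-23 + J}{8 \left(124 + K - J\right)}$)
$z = 2 i \sqrt{2946}$ ($z = 2 \sqrt{39986 - 42932} = 2 \sqrt{-2946} = 2 i \sqrt{2946} \approx 108.55 i$)
$\frac{I{\left(M,F \right)}}{z} = \frac{\frac{1}{8} \frac{1}{124 - 158 - -3} \left(-271 - -316 + 3 \left(-3\right)\right)}{2 i \sqrt{2946}} = \frac{-271 + 316 - 9}{8 \left(124 - 158 + 3\right)} \left(- \frac{i \sqrt{2946}}{5892}\right) = \frac{1}{8} \frac{1}{-31} \cdot 36 \left(- \frac{i \sqrt{2946}}{5892}\right) = \frac{1}{8} \left(- \frac{1}{31}\right) 36 \left(- \frac{i \sqrt{2946}}{5892}\right) = - \frac{9 \left(- \frac{i \sqrt{2946}}{5892}\right)}{62} = \frac{3 i \sqrt{2946}}{121768}$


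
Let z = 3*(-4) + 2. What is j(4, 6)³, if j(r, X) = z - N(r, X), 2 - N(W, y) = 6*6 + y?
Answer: 27000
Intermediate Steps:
N(W, y) = -34 - y (N(W, y) = 2 - (6*6 + y) = 2 - (36 + y) = 2 + (-36 - y) = -34 - y)
z = -10 (z = -12 + 2 = -10)
j(r, X) = 24 + X (j(r, X) = -10 - (-34 - X) = -10 + (34 + X) = 24 + X)
j(4, 6)³ = (24 + 6)³ = 30³ = 27000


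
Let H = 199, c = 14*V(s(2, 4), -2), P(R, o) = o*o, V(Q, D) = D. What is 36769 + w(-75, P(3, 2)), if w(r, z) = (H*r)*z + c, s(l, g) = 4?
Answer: -22959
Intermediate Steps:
P(R, o) = o**2
c = -28 (c = 14*(-2) = -28)
w(r, z) = -28 + 199*r*z (w(r, z) = (199*r)*z - 28 = 199*r*z - 28 = -28 + 199*r*z)
36769 + w(-75, P(3, 2)) = 36769 + (-28 + 199*(-75)*2**2) = 36769 + (-28 + 199*(-75)*4) = 36769 + (-28 - 59700) = 36769 - 59728 = -22959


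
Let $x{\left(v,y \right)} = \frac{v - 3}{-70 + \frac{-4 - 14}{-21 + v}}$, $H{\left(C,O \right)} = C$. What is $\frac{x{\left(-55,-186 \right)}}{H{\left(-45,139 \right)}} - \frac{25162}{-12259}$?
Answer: $\frac{129333998}{63584235} \approx 2.0341$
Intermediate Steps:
$x{\left(v,y \right)} = \frac{-3 + v}{-70 - \frac{18}{-21 + v}}$
$\frac{x{\left(-55,-186 \right)}}{H{\left(-45,139 \right)}} - \frac{25162}{-12259} = \frac{\frac{1}{2} \frac{1}{-726 + 35 \left(-55\right)} \left(-63 - \left(-55\right)^{2} + 24 \left(-55\right)\right)}{-45} - \frac{25162}{-12259} = \frac{-63 - 3025 - 1320}{2 \left(-726 - 1925\right)} \left(- \frac{1}{45}\right) - - \frac{1094}{533} = \frac{-63 - 3025 - 1320}{2 \left(-2651\right)} \left(- \frac{1}{45}\right) + \frac{1094}{533} = \frac{1}{2} \left(- \frac{1}{2651}\right) \left(-4408\right) \left(- \frac{1}{45}\right) + \frac{1094}{533} = \frac{2204}{2651} \left(- \frac{1}{45}\right) + \frac{1094}{533} = - \frac{2204}{119295} + \frac{1094}{533} = \frac{129333998}{63584235}$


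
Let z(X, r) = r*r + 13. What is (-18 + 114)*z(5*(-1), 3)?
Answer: 2112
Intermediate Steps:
z(X, r) = 13 + r**2 (z(X, r) = r**2 + 13 = 13 + r**2)
(-18 + 114)*z(5*(-1), 3) = (-18 + 114)*(13 + 3**2) = 96*(13 + 9) = 96*22 = 2112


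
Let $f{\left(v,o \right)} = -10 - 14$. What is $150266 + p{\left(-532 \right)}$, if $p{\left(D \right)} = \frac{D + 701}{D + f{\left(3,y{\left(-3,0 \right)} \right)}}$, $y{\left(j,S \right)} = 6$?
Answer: $\frac{83547727}{556} \approx 1.5027 \cdot 10^{5}$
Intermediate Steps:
$f{\left(v,o \right)} = -24$ ($f{\left(v,o \right)} = -10 - 14 = -24$)
$p{\left(D \right)} = \frac{701 + D}{-24 + D}$ ($p{\left(D \right)} = \frac{D + 701}{D - 24} = \frac{701 + D}{-24 + D}$)
$150266 + p{\left(-532 \right)} = 150266 + \frac{701 - 532}{-24 - 532} = 150266 + \frac{1}{-556} \cdot 169 = 150266 - \frac{169}{556} = \frac{83547727}{556}$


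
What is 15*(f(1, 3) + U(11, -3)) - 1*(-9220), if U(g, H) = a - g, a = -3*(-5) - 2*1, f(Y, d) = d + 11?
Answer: 9460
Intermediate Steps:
f(Y, d) = 11 + d
a = 13 (a = 15 - 2 = 13)
U(g, H) = 13 - g
15*(f(1, 3) + U(11, -3)) - 1*(-9220) = 15*((11 + 3) + (13 - 1*11)) - 1*(-9220) = 15*(14 + (13 - 11)) + 9220 = 15*(14 + 2) + 9220 = 15*16 + 9220 = 240 + 9220 = 9460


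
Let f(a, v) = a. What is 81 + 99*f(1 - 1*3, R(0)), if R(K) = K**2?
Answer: -117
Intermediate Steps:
81 + 99*f(1 - 1*3, R(0)) = 81 + 99*(1 - 1*3) = 81 + 99*(1 - 3) = 81 + 99*(-2) = 81 - 198 = -117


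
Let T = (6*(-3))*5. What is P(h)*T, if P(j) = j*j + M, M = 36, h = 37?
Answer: -126450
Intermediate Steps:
P(j) = 36 + j² (P(j) = j*j + 36 = j² + 36 = 36 + j²)
T = -90 (T = -18*5 = -90)
P(h)*T = (36 + 37²)*(-90) = (36 + 1369)*(-90) = 1405*(-90) = -126450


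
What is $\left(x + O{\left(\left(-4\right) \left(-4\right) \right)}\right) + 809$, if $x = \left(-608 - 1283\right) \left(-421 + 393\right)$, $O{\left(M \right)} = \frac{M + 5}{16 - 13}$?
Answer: $53764$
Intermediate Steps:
$O{\left(M \right)} = \frac{5}{3} + \frac{M}{3}$ ($O{\left(M \right)} = \frac{5 + M}{3} = \left(5 + M\right) \frac{1}{3} = \frac{5}{3} + \frac{M}{3}$)
$x = 52948$ ($x = \left(-1891\right) \left(-28\right) = 52948$)
$\left(x + O{\left(\left(-4\right) \left(-4\right) \right)}\right) + 809 = \left(52948 + \left(\frac{5}{3} + \frac{\left(-4\right) \left(-4\right)}{3}\right)\right) + 809 = \left(52948 + \left(\frac{5}{3} + \frac{1}{3} \cdot 16\right)\right) + 809 = \left(52948 + \left(\frac{5}{3} + \frac{16}{3}\right)\right) + 809 = \left(52948 + 7\right) + 809 = 52955 + 809 = 53764$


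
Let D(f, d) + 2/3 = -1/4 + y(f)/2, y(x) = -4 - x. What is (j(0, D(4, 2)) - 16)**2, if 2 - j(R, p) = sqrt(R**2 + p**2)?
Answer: 51529/144 ≈ 357.84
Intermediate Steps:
D(f, d) = -35/12 - f/2 (D(f, d) = -2/3 + (-1/4 + (-4 - f)/2) = -2/3 + (-1*1/4 + (-4 - f)*(1/2)) = -2/3 + (-1/4 + (-2 - f/2)) = -2/3 + (-9/4 - f/2) = -35/12 - f/2)
j(R, p) = 2 - sqrt(R**2 + p**2)
(j(0, D(4, 2)) - 16)**2 = ((2 - sqrt(0**2 + (-35/12 - 1/2*4)**2)) - 16)**2 = ((2 - sqrt(0 + (-35/12 - 2)**2)) - 16)**2 = ((2 - sqrt(0 + (-59/12)**2)) - 16)**2 = ((2 - sqrt(0 + 3481/144)) - 16)**2 = ((2 - sqrt(3481/144)) - 16)**2 = ((2 - 1*59/12) - 16)**2 = ((2 - 59/12) - 16)**2 = (-35/12 - 16)**2 = (-227/12)**2 = 51529/144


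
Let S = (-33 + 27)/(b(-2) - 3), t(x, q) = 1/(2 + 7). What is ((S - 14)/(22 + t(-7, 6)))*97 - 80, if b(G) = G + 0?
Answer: -135472/995 ≈ -136.15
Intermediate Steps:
t(x, q) = 1/9
b(G) = G
S = 6/5 (S = (-33 + 27)/(-2 - 3) = -6/(-5) = -6*(-1/5) = 6/5 ≈ 1.2000)
((S - 14)/(22 + t(-7, 6)))*97 - 80 = ((6/5 - 14)/(22 + 1/9))*97 - 80 = -64/(5*199/9)*97 - 80 = -64/5*9/199*97 - 80 = -576/995*97 - 80 = -55872/995 - 80 = -135472/995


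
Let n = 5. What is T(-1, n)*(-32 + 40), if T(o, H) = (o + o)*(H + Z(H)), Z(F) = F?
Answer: -160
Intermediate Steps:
T(o, H) = 4*H*o (T(o, H) = (o + o)*(H + H) = (2*o)*(2*H) = 4*H*o)
T(-1, n)*(-32 + 40) = (4*5*(-1))*(-32 + 40) = -20*8 = -160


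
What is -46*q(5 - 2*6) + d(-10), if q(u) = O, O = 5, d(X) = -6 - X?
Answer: -226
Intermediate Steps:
q(u) = 5
-46*q(5 - 2*6) + d(-10) = -46*5 + (-6 - 1*(-10)) = -230 + (-6 + 10) = -230 + 4 = -226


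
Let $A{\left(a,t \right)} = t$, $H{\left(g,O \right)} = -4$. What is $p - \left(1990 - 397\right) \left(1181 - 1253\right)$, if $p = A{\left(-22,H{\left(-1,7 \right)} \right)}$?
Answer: $114692$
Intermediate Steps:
$p = -4$
$p - \left(1990 - 397\right) \left(1181 - 1253\right) = -4 - \left(1990 - 397\right) \left(1181 - 1253\right) = -4 - 1593 \left(-72\right) = -4 - -114696 = -4 + 114696 = 114692$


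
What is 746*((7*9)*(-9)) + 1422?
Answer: -421560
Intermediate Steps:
746*((7*9)*(-9)) + 1422 = 746*(63*(-9)) + 1422 = 746*(-567) + 1422 = -422982 + 1422 = -421560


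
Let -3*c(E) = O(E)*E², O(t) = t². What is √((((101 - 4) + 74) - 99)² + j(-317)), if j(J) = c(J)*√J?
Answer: √(46656 - 30294117363*I*√317)/3 ≈ 1.731e+5 - 1.731e+5*I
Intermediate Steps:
c(E) = -E⁴/3 (c(E) = -E²*E²/3 = -E⁴/3)
j(J) = -J^(9/2)/3 (j(J) = (-J⁴/3)*√J = -J^(9/2)/3)
√((((101 - 4) + 74) - 99)² + j(-317)) = √((((101 - 4) + 74) - 99)² - 10098039121*I*√317/3) = √(((97 + 74) - 99)² - 10098039121*I*√317/3) = √((171 - 99)² - 10098039121*I*√317/3) = √(72² - 10098039121*I*√317/3) = √(5184 - 10098039121*I*√317/3)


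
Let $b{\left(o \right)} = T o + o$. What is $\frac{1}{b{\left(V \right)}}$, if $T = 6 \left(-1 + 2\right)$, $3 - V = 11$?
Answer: $- \frac{1}{56} \approx -0.017857$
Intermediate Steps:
$V = -8$ ($V = 3 - 11 = -8$)
$T = 6$ ($T = 6 \cdot 1 = 6$)
$b{\left(o \right)} = 7 o$ ($b{\left(o \right)} = 6 o + o = 7 o$)
$\frac{1}{b{\left(V \right)}} = \frac{1}{7 \left(-8\right)} = \frac{1}{-56} = - \frac{1}{56}$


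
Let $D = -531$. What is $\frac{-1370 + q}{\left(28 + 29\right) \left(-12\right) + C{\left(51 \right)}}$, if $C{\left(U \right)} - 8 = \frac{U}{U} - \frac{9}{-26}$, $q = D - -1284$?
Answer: $\frac{16042}{17541} \approx 0.91454$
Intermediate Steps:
$q = 753$ ($q = -531 - -1284 = -531 + 1284 = 753$)
$C{\left(U \right)} = \frac{243}{26}$ ($C{\left(U \right)} = 8 + \left(\frac{U}{U} - \frac{9}{-26}\right) = 8 + \left(1 - - \frac{9}{26}\right) = 8 + \left(1 + \frac{9}{26}\right) = 8 + \frac{35}{26} = \frac{243}{26}$)
$\frac{-1370 + q}{\left(28 + 29\right) \left(-12\right) + C{\left(51 \right)}} = \frac{-1370 + 753}{\left(28 + 29\right) \left(-12\right) + \frac{243}{26}} = - \frac{617}{57 \left(-12\right) + \frac{243}{26}} = - \frac{617}{-684 + \frac{243}{26}} = - \frac{617}{- \frac{17541}{26}} = \left(-617\right) \left(- \frac{26}{17541}\right) = \frac{16042}{17541}$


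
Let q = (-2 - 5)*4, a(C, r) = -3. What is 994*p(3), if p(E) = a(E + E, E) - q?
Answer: 24850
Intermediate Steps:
q = -28 (q = -7*4 = -28)
p(E) = 25 (p(E) = -3 - 1*(-28) = -3 + 28 = 25)
994*p(3) = 994*25 = 24850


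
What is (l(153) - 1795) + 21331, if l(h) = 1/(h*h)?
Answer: 457318225/23409 ≈ 19536.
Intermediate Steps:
l(h) = h⁻² (l(h) = 1/(h²) = h⁻²)
(l(153) - 1795) + 21331 = (153⁻² - 1795) + 21331 = (1/23409 - 1795) + 21331 = -42019154/23409 + 21331 = 457318225/23409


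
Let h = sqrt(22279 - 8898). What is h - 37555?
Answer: -37555 + sqrt(13381) ≈ -37439.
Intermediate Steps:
h = sqrt(13381) ≈ 115.68
h - 37555 = sqrt(13381) - 37555 = -37555 + sqrt(13381)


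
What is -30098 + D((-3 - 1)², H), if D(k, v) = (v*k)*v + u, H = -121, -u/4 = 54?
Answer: 203942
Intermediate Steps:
u = -216 (u = -4*54 = -216)
D(k, v) = -216 + k*v² (D(k, v) = (v*k)*v - 216 = (k*v)*v - 216 = k*v² - 216 = -216 + k*v²)
-30098 + D((-3 - 1)², H) = -30098 + (-216 + (-3 - 1)²*(-121)²) = -30098 + (-216 + (-4)²*14641) = -30098 + (-216 + 16*14641) = -30098 + (-216 + 234256) = -30098 + 234040 = 203942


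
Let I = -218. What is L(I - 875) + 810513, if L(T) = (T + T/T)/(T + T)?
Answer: 885891255/1093 ≈ 8.1051e+5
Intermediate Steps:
L(T) = (1 + T)/(2*T) (L(T) = (T + 1)/((2*T)) = (1 + T)*(1/(2*T)) = (1 + T)/(2*T))
L(I - 875) + 810513 = (1 + (-218 - 875))/(2*(-218 - 875)) + 810513 = (½)*(1 - 1093)/(-1093) + 810513 = (½)*(-1/1093)*(-1092) + 810513 = 546/1093 + 810513 = 885891255/1093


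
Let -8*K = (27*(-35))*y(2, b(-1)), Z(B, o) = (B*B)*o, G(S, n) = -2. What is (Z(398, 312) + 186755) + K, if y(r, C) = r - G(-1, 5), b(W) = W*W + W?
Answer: 99218551/2 ≈ 4.9609e+7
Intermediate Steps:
b(W) = W + W² (b(W) = W² + W = W + W²)
y(r, C) = 2 + r (y(r, C) = r - 1*(-2) = r + 2 = 2 + r)
Z(B, o) = o*B² (Z(B, o) = B²*o = o*B²)
K = 945/2 (K = -27*(-35)*(2 + 2)/8 = -(-945)*4/8 = -⅛*(-3780) = 945/2 ≈ 472.50)
(Z(398, 312) + 186755) + K = (312*398² + 186755) + 945/2 = (312*158404 + 186755) + 945/2 = (49422048 + 186755) + 945/2 = 49608803 + 945/2 = 99218551/2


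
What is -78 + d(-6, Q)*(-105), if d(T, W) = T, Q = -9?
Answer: 552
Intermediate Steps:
-78 + d(-6, Q)*(-105) = -78 - 6*(-105) = -78 + 630 = 552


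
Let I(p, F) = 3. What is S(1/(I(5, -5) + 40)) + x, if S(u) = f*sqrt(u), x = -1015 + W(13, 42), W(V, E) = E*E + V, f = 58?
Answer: 762 + 58*sqrt(43)/43 ≈ 770.84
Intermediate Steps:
W(V, E) = V + E**2 (W(V, E) = E**2 + V = V + E**2)
x = 762 (x = -1015 + (13 + 42**2) = -1015 + (13 + 1764) = -1015 + 1777 = 762)
S(u) = 58*sqrt(u)
S(1/(I(5, -5) + 40)) + x = 58*sqrt(1/(3 + 40)) + 762 = 58*sqrt(1/43) + 762 = 58*(sqrt(43)/43) + 762 = 58*sqrt(43)/43 + 762 = 762 + 58*sqrt(43)/43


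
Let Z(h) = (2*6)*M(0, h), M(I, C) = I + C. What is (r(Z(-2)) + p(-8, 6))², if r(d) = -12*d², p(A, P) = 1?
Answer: 47761921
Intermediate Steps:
M(I, C) = C + I
Z(h) = 12*h (Z(h) = (2*6)*(h + 0) = 12*h)
(r(Z(-2)) + p(-8, 6))² = (-12*(12*(-2))² + 1)² = (-12*(-24)² + 1)² = (-12*576 + 1)² = (-6912 + 1)² = (-6911)² = 47761921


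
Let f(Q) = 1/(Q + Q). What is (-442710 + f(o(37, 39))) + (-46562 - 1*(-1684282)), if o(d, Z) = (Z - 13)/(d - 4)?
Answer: 62140553/52 ≈ 1.1950e+6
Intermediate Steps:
o(d, Z) = (-13 + Z)/(-4 + d)
f(Q) = 1/(2*Q)
(-442710 + f(o(37, 39))) + (-46562 - 1*(-1684282)) = (-442710 + 1/(2*(((-13 + 39)/(-4 + 37))))) + (-46562 - 1*(-1684282)) = (-442710 + 1/(2*((26/33)))) + (-46562 + 1684282) = (-442710 + 1/(2*(((1/33)*26)))) + 1637720 = (-442710 + 1/(2*(26/33))) + 1637720 = (-442710 + (1/2)*(33/26)) + 1637720 = (-442710 + 33/52) + 1637720 = -23020887/52 + 1637720 = 62140553/52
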